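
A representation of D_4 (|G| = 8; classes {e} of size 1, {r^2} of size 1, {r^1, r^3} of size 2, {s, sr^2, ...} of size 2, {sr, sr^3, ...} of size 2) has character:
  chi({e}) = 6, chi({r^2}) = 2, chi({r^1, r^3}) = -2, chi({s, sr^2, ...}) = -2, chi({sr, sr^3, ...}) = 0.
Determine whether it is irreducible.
Not irreducible (reducible): <chi, chi> = 7 > 1.

Explanation: <chi, chi> = (1/|G|) sum_C |C| * |chi(C)|^2 = (1/8)[1*|6|^2 + 1*|2|^2 + 2*|-2|^2 + 2*|-2|^2 + 2*|0|^2]
  = (1/8)[(36) + (4) + (8) + (8) + (0)] = 56/8 = 7.
A character is irreducible iff <chi, chi> = 1, so this representation is reducible.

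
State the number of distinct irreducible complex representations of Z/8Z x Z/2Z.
16

The number of irreducible complex representations of a finite group equals its number of conjugacy classes. Z/8Z x Z/2Z is abelian of order 16, so every element is its own conjugacy class: 16 classes, so Z/8Z x Z/2Z (order 16) has exactly 16 irreducible complex representations.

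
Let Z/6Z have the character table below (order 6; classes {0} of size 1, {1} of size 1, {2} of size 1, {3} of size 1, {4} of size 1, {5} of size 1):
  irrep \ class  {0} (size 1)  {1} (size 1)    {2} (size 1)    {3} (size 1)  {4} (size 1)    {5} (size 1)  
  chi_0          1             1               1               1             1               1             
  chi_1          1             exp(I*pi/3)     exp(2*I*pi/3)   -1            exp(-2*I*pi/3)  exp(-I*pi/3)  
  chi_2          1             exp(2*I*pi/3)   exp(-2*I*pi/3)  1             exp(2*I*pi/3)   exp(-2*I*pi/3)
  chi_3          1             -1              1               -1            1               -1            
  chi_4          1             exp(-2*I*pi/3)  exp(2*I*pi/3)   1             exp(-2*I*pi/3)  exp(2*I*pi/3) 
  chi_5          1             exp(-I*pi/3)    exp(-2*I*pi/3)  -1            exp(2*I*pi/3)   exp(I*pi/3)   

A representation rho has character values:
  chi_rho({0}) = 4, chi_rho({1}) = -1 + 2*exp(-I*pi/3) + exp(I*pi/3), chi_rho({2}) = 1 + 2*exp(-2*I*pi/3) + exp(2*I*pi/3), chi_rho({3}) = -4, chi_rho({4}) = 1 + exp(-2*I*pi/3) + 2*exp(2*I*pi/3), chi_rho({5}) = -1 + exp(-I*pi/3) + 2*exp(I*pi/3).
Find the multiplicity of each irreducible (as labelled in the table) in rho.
Multiplicities: chi_0: 0, chi_1: 1, chi_2: 0, chi_3: 1, chi_4: 0, chi_5: 2.

Proof sketch: Use <chi_rho, chi> = (1/|G|) sum_C |C| * chi_rho(C) * conj(chi(C)) with |G| = 6 for each irreducible chi in the table:
  <chi_rho, chi_0> = (1/6)[1*(4)*conj(1) + 1*(-1 + 2*exp(-I*pi/3) + exp(I*pi/3))*conj(1) + 1*(1 + 2*exp(-2*I*pi/3) + exp(2*I*pi/3))*conj(1) + 1*(-4)*conj(1) + 1*(1 + exp(-2*I*pi/3) + 2*exp(2*I*pi/3))*conj(1) + 1*(-1 + exp(-I*pi/3) + 2*exp(I*pi/3))*conj(1)]
      = (1/6)[(4) + (-1 + 2*exp(-I*pi/3) + exp(I*pi/3)) + (1 + 2*exp(-2*I*pi/3) + exp(2*I*pi/3)) + (-4) + (1 + exp(-2*I*pi/3) + 2*exp(2*I*pi/3)) + (-1 + exp(-I*pi/3) + 2*exp(I*pi/3))] = 0/6 = 0
  <chi_rho, chi_1> = (1/6)[1*(4)*conj(1) + 1*(-1 + 2*exp(-I*pi/3) + exp(I*pi/3))*conj(exp(I*pi/3)) + 1*(1 + 2*exp(-2*I*pi/3) + exp(2*I*pi/3))*conj(exp(2*I*pi/3)) + 1*(-4)*conj(-1) + 1*(1 + exp(-2*I*pi/3) + 2*exp(2*I*pi/3))*conj(exp(-2*I*pi/3)) + 1*(-1 + exp(-I*pi/3) + 2*exp(I*pi/3))*conj(exp(-I*pi/3))]
      = (1/6)[(4) + (1 + 2*exp(-2*I*pi/3) - exp(-I*pi/3)) + (1 + exp(-2*I*pi/3) + 2*exp(2*I*pi/3)) + (4) + (1 + 2*exp(-2*I*pi/3) + exp(2*I*pi/3)) + (1 - exp(I*pi/3) + 2*exp(2*I*pi/3))] = 6/6 = 1
  <chi_rho, chi_2> = (1/6)[1*(4)*conj(1) + 1*(-1 + 2*exp(-I*pi/3) + exp(I*pi/3))*conj(exp(2*I*pi/3)) + 1*(1 + 2*exp(-2*I*pi/3) + exp(2*I*pi/3))*conj(exp(-2*I*pi/3)) + 1*(-4)*conj(1) + 1*(1 + exp(-2*I*pi/3) + 2*exp(2*I*pi/3))*conj(exp(2*I*pi/3)) + 1*(-1 + exp(-I*pi/3) + 2*exp(I*pi/3))*conj(exp(-2*I*pi/3))]
      = (1/6)[(4) + (-1) + (1) + (-4) + (1) + (-1)] = 0/6 = 0
  <chi_rho, chi_3> = (1/6)[1*(4)*conj(1) + 1*(-1 + 2*exp(-I*pi/3) + exp(I*pi/3))*conj(-1) + 1*(1 + 2*exp(-2*I*pi/3) + exp(2*I*pi/3))*conj(1) + 1*(-4)*conj(-1) + 1*(1 + exp(-2*I*pi/3) + 2*exp(2*I*pi/3))*conj(1) + 1*(-1 + exp(-I*pi/3) + 2*exp(I*pi/3))*conj(-1)]
      = (1/6)[(4) + (1 - exp(I*pi/3) - 2*exp(-I*pi/3)) + (1 + 2*exp(-2*I*pi/3) + exp(2*I*pi/3)) + (4) + (1 + exp(-2*I*pi/3) + 2*exp(2*I*pi/3)) + (1 - 2*exp(I*pi/3) - exp(-I*pi/3))] = 6/6 = 1
  <chi_rho, chi_4> = (1/6)[1*(4)*conj(1) + 1*(-1 + 2*exp(-I*pi/3) + exp(I*pi/3))*conj(exp(-2*I*pi/3)) + 1*(1 + 2*exp(-2*I*pi/3) + exp(2*I*pi/3))*conj(exp(2*I*pi/3)) + 1*(-4)*conj(1) + 1*(1 + exp(-2*I*pi/3) + 2*exp(2*I*pi/3))*conj(exp(-2*I*pi/3)) + 1*(-1 + exp(-I*pi/3) + 2*exp(I*pi/3))*conj(exp(2*I*pi/3))]
      = (1/6)[(4) + (-1 - exp(2*I*pi/3) + 2*exp(I*pi/3)) + (1 + exp(-2*I*pi/3) + 2*exp(2*I*pi/3)) + (-4) + (1 + 2*exp(-2*I*pi/3) + exp(2*I*pi/3)) + (-1 + 2*exp(-I*pi/3) - exp(-2*I*pi/3))] = 0/6 = 0
  <chi_rho, chi_5> = (1/6)[1*(4)*conj(1) + 1*(-1 + 2*exp(-I*pi/3) + exp(I*pi/3))*conj(exp(-I*pi/3)) + 1*(1 + 2*exp(-2*I*pi/3) + exp(2*I*pi/3))*conj(exp(-2*I*pi/3)) + 1*(-4)*conj(-1) + 1*(1 + exp(-2*I*pi/3) + 2*exp(2*I*pi/3))*conj(exp(2*I*pi/3)) + 1*(-1 + exp(-I*pi/3) + 2*exp(I*pi/3))*conj(exp(I*pi/3))]
      = (1/6)[(4) + (1) + (1) + (4) + (1) + (1)] = 12/6 = 2
(Exp terms are combined using exp(i*s)*conj(exp(i*t)) = exp(i*(s-t)), and sums of them are collapsed using the identity that for every m > 1 the m distinct m-th roots of unity sum to 0, e.g. 1 + exp(2*I*pi/3) + exp(-2*I*pi/3) = 0.)
Dimension check: dim(rho) = sum (mult * dim) = 0*1 + 1*1 + 0*1 + 1*1 + 0*1 + 2*1 = 4 = chi_rho(e) = 4.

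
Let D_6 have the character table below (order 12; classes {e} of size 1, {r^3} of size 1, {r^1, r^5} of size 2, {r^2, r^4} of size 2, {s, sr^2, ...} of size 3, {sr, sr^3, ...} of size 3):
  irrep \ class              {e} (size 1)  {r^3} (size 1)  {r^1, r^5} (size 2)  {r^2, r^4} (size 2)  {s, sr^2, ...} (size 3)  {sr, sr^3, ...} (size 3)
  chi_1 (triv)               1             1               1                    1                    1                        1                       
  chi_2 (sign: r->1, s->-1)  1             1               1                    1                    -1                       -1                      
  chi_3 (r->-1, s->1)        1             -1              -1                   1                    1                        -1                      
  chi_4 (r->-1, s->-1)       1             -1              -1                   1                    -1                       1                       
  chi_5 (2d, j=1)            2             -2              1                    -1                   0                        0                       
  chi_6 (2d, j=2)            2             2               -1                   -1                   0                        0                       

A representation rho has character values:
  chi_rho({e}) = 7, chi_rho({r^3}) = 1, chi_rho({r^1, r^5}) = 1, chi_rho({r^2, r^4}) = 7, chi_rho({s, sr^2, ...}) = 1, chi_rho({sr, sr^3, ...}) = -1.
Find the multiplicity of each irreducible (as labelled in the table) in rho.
Multiplicities: chi_1: 2, chi_2: 2, chi_3: 2, chi_4: 1, chi_5: 0, chi_6: 0.

Working: Use <chi_rho, chi> = (1/|G|) sum_C |C| * chi_rho(C) * conj(chi(C)) with |G| = 12 for each irreducible chi in the table:
  <chi_rho, chi_1> = (1/12)[1*(7)*conj(1) + 1*(1)*conj(1) + 2*(1)*conj(1) + 2*(7)*conj(1) + 3*(1)*conj(1) + 3*(-1)*conj(1)]
      = (1/12)[(7) + (1) + (2) + (14) + (3) + (-3)] = 24/12 = 2
  <chi_rho, chi_2> = (1/12)[1*(7)*conj(1) + 1*(1)*conj(1) + 2*(1)*conj(1) + 2*(7)*conj(1) + 3*(1)*conj(-1) + 3*(-1)*conj(-1)]
      = (1/12)[(7) + (1) + (2) + (14) + (-3) + (3)] = 24/12 = 2
  <chi_rho, chi_3> = (1/12)[1*(7)*conj(1) + 1*(1)*conj(-1) + 2*(1)*conj(-1) + 2*(7)*conj(1) + 3*(1)*conj(1) + 3*(-1)*conj(-1)]
      = (1/12)[(7) + (-1) + (-2) + (14) + (3) + (3)] = 24/12 = 2
  <chi_rho, chi_4> = (1/12)[1*(7)*conj(1) + 1*(1)*conj(-1) + 2*(1)*conj(-1) + 2*(7)*conj(1) + 3*(1)*conj(-1) + 3*(-1)*conj(1)]
      = (1/12)[(7) + (-1) + (-2) + (14) + (-3) + (-3)] = 12/12 = 1
  <chi_rho, chi_5> = (1/12)[1*(7)*conj(2) + 1*(1)*conj(-2) + 2*(1)*conj(1) + 2*(7)*conj(-1) + 3*(1)*conj(0) + 3*(-1)*conj(0)]
      = (1/12)[(14) + (-2) + (2) + (-14) + (0) + (0)] = 0/12 = 0
  <chi_rho, chi_6> = (1/12)[1*(7)*conj(2) + 1*(1)*conj(2) + 2*(1)*conj(-1) + 2*(7)*conj(-1) + 3*(1)*conj(0) + 3*(-1)*conj(0)]
      = (1/12)[(14) + (2) + (-2) + (-14) + (0) + (0)] = 0/12 = 0
Dimension check: dim(rho) = sum (mult * dim) = 2*1 + 2*1 + 2*1 + 1*1 + 0*2 + 0*2 = 7 = chi_rho(e) = 7.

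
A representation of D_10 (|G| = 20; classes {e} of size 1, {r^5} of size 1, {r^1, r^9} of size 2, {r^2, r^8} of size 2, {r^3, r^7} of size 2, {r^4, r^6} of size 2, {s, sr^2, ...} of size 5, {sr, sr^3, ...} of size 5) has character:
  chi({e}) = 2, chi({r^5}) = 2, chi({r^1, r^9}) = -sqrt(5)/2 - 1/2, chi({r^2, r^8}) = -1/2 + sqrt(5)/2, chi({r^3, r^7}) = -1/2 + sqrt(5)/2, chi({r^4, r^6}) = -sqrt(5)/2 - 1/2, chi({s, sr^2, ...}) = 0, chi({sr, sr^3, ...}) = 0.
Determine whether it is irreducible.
Irreducible: <chi, chi> = 1.

Argument: <chi, chi> = (1/|G|) sum_C |C| * |chi(C)|^2 = (1/20)[1*|2|^2 + 1*|2|^2 + 2*|-sqrt(5)/2 - 1/2|^2 + 2*|-1/2 + sqrt(5)/2|^2 + 2*|-1/2 + sqrt(5)/2|^2 + 2*|-sqrt(5)/2 - 1/2|^2 + 5*|0|^2 + 5*|0|^2]
  = (1/20)[(4) + (4) + (sqrt(5) + 3) + (3 - sqrt(5)) + (3 - sqrt(5)) + (sqrt(5) + 3) + (0) + (0)] = 20/20 = 1.
A character is irreducible iff <chi, chi> = 1, so this representation is irreducible.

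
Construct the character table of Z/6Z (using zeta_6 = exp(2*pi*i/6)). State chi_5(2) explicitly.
Character table of Z/6Z (irreps indexed chi_0,...,chi_5 with chi_k(m) = zeta_6^(k*m), zeta_6 = exp(2*pi*i/6)):
  irrep \ class  {0} (size 1)  {1} (size 1)    {2} (size 1)    {3} (size 1)  {4} (size 1)    {5} (size 1)  
  chi_0          1             1               1               1             1               1             
  chi_1          1             exp(I*pi/3)     exp(2*I*pi/3)   -1            exp(-2*I*pi/3)  exp(-I*pi/3)  
  chi_2          1             exp(2*I*pi/3)   exp(-2*I*pi/3)  1             exp(2*I*pi/3)   exp(-2*I*pi/3)
  chi_3          1             -1              1               -1            1               -1            
  chi_4          1             exp(-2*I*pi/3)  exp(2*I*pi/3)   1             exp(-2*I*pi/3)  exp(2*I*pi/3) 
  chi_5          1             exp(-I*pi/3)    exp(-2*I*pi/3)  -1            exp(2*I*pi/3)   exp(I*pi/3)   

Spot check: chi_5(2) = zeta_6^(5*2) = zeta_6^10 = exp(-2*I*pi/3).

Justification: Z/6Z is abelian, so all 6 irreducible complex representations are 1-dimensional. They are given by chi_k(m) = zeta_6^(k*m) for k = 0,...,5. Row orthogonality: sum_m chi_k(m) conj(chi_l(m)) = 6 * [k = l].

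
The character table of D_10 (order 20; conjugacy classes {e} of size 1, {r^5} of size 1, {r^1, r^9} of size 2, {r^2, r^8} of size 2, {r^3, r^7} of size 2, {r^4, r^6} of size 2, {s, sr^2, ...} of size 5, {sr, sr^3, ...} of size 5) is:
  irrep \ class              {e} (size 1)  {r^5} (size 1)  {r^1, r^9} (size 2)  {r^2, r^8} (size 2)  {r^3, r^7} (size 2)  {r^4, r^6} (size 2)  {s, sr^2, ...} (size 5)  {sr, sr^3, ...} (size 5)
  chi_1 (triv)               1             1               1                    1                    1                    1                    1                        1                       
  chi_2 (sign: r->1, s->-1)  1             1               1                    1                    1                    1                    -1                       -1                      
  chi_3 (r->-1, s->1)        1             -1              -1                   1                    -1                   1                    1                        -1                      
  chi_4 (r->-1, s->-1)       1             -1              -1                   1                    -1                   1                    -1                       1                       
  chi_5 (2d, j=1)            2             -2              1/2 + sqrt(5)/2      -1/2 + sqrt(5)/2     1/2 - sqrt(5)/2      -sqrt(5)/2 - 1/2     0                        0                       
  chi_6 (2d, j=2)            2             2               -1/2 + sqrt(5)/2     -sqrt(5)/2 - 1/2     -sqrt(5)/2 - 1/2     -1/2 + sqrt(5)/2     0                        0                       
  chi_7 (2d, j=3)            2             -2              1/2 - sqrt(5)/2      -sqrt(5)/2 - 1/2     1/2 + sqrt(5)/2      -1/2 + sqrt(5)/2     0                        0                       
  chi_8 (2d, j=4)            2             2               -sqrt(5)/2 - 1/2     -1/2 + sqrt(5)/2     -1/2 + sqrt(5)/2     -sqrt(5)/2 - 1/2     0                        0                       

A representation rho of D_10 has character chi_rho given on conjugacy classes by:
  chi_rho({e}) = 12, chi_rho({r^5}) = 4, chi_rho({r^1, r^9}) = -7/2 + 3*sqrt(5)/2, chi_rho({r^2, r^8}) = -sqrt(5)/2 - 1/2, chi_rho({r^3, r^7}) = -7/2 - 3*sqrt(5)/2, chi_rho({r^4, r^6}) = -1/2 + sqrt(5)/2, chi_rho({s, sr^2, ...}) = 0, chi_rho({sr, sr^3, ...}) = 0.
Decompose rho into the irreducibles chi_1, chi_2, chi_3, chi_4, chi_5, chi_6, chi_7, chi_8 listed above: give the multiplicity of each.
Multiplicities: chi_1: 0, chi_2: 0, chi_3: 1, chi_4: 1, chi_5: 1, chi_6: 3, chi_7: 0, chi_8: 1.

Reasoning: Use <chi_rho, chi> = (1/|G|) sum_C |C| * chi_rho(C) * conj(chi(C)) with |G| = 20 for each irreducible chi in the table:
  <chi_rho, chi_1> = (1/20)[1*(12)*conj(1) + 1*(4)*conj(1) + 2*(-7/2 + 3*sqrt(5)/2)*conj(1) + 2*(-sqrt(5)/2 - 1/2)*conj(1) + 2*(-7/2 - 3*sqrt(5)/2)*conj(1) + 2*(-1/2 + sqrt(5)/2)*conj(1) + 5*(0)*conj(1) + 5*(0)*conj(1)]
      = (1/20)[(12) + (4) + (-7 + 3*sqrt(5)) + (-sqrt(5) - 1) + (-7 - 3*sqrt(5)) + (-1 + sqrt(5)) + (0) + (0)] = 0/20 = 0
  <chi_rho, chi_2> = (1/20)[1*(12)*conj(1) + 1*(4)*conj(1) + 2*(-7/2 + 3*sqrt(5)/2)*conj(1) + 2*(-sqrt(5)/2 - 1/2)*conj(1) + 2*(-7/2 - 3*sqrt(5)/2)*conj(1) + 2*(-1/2 + sqrt(5)/2)*conj(1) + 5*(0)*conj(-1) + 5*(0)*conj(-1)]
      = (1/20)[(12) + (4) + (-7 + 3*sqrt(5)) + (-sqrt(5) - 1) + (-7 - 3*sqrt(5)) + (-1 + sqrt(5)) + (0) + (0)] = 0/20 = 0
  <chi_rho, chi_3> = (1/20)[1*(12)*conj(1) + 1*(4)*conj(-1) + 2*(-7/2 + 3*sqrt(5)/2)*conj(-1) + 2*(-sqrt(5)/2 - 1/2)*conj(1) + 2*(-7/2 - 3*sqrt(5)/2)*conj(-1) + 2*(-1/2 + sqrt(5)/2)*conj(1) + 5*(0)*conj(1) + 5*(0)*conj(-1)]
      = (1/20)[(12) + (-4) + (7 - 3*sqrt(5)) + (-sqrt(5) - 1) + (3*sqrt(5) + 7) + (-1 + sqrt(5)) + (0) + (0)] = 20/20 = 1
  <chi_rho, chi_4> = (1/20)[1*(12)*conj(1) + 1*(4)*conj(-1) + 2*(-7/2 + 3*sqrt(5)/2)*conj(-1) + 2*(-sqrt(5)/2 - 1/2)*conj(1) + 2*(-7/2 - 3*sqrt(5)/2)*conj(-1) + 2*(-1/2 + sqrt(5)/2)*conj(1) + 5*(0)*conj(-1) + 5*(0)*conj(1)]
      = (1/20)[(12) + (-4) + (7 - 3*sqrt(5)) + (-sqrt(5) - 1) + (3*sqrt(5) + 7) + (-1 + sqrt(5)) + (0) + (0)] = 20/20 = 1
  <chi_rho, chi_5> = (1/20)[1*(12)*conj(2) + 1*(4)*conj(-2) + 2*(-7/2 + 3*sqrt(5)/2)*conj(1/2 + sqrt(5)/2) + 2*(-sqrt(5)/2 - 1/2)*conj(-1/2 + sqrt(5)/2) + 2*(-7/2 - 3*sqrt(5)/2)*conj(1/2 - sqrt(5)/2) + 2*(-1/2 + sqrt(5)/2)*conj(-sqrt(5)/2 - 1/2) + 5*(0)*conj(0) + 5*(0)*conj(0)]
      = (1/20)[(24) + (-8) + (4 - 2*sqrt(5)) + (-2) + (4 + 2*sqrt(5)) + (-2) + (0) + (0)] = 20/20 = 1
  <chi_rho, chi_6> = (1/20)[1*(12)*conj(2) + 1*(4)*conj(2) + 2*(-7/2 + 3*sqrt(5)/2)*conj(-1/2 + sqrt(5)/2) + 2*(-sqrt(5)/2 - 1/2)*conj(-sqrt(5)/2 - 1/2) + 2*(-7/2 - 3*sqrt(5)/2)*conj(-sqrt(5)/2 - 1/2) + 2*(-1/2 + sqrt(5)/2)*conj(-1/2 + sqrt(5)/2) + 5*(0)*conj(0) + 5*(0)*conj(0)]
      = (1/20)[(24) + (8) + (11 - 5*sqrt(5)) + (sqrt(5) + 3) + (11 + 5*sqrt(5)) + (3 - sqrt(5)) + (0) + (0)] = 60/20 = 3
  <chi_rho, chi_7> = (1/20)[1*(12)*conj(2) + 1*(4)*conj(-2) + 2*(-7/2 + 3*sqrt(5)/2)*conj(1/2 - sqrt(5)/2) + 2*(-sqrt(5)/2 - 1/2)*conj(-sqrt(5)/2 - 1/2) + 2*(-7/2 - 3*sqrt(5)/2)*conj(1/2 + sqrt(5)/2) + 2*(-1/2 + sqrt(5)/2)*conj(-1/2 + sqrt(5)/2) + 5*(0)*conj(0) + 5*(0)*conj(0)]
      = (1/20)[(24) + (-8) + (-11 + 5*sqrt(5)) + (sqrt(5) + 3) + (-5*sqrt(5) - 11) + (3 - sqrt(5)) + (0) + (0)] = 0/20 = 0
  <chi_rho, chi_8> = (1/20)[1*(12)*conj(2) + 1*(4)*conj(2) + 2*(-7/2 + 3*sqrt(5)/2)*conj(-sqrt(5)/2 - 1/2) + 2*(-sqrt(5)/2 - 1/2)*conj(-1/2 + sqrt(5)/2) + 2*(-7/2 - 3*sqrt(5)/2)*conj(-1/2 + sqrt(5)/2) + 2*(-1/2 + sqrt(5)/2)*conj(-sqrt(5)/2 - 1/2) + 5*(0)*conj(0) + 5*(0)*conj(0)]
      = (1/20)[(24) + (8) + (-4 + 2*sqrt(5)) + (-2) + (-2*sqrt(5) - 4) + (-2) + (0) + (0)] = 20/20 = 1
Dimension check: dim(rho) = sum (mult * dim) = 0*1 + 0*1 + 1*1 + 1*1 + 1*2 + 3*2 + 0*2 + 1*2 = 12 = chi_rho(e) = 12.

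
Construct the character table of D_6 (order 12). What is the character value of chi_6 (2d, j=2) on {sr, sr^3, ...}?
Conjugacy classes: {e} of size 1, {r^3} of size 1, {r^1, r^5} of size 2, {r^2, r^4} of size 2, {s, sr^2, ...} of size 3, {sr, sr^3, ...} of size 3.
Character table:
  irrep \ class              {e} (size 1)  {r^3} (size 1)  {r^1, r^5} (size 2)  {r^2, r^4} (size 2)  {s, sr^2, ...} (size 3)  {sr, sr^3, ...} (size 3)
  chi_1 (triv)               1             1               1                    1                    1                        1                       
  chi_2 (sign: r->1, s->-1)  1             1               1                    1                    -1                       -1                      
  chi_3 (r->-1, s->1)        1             -1              -1                   1                    1                        -1                      
  chi_4 (r->-1, s->-1)       1             -1              -1                   1                    -1                       1                       
  chi_5 (2d, j=1)            2             -2              1                    -1                   0                        0                       
  chi_6 (2d, j=2)            2             2               -1                   -1                   0                        0                       

Spot check: chi_6 (2d, j=2) on {sr, sr^3, ...} = 0.

Justification: D_6 has order 2*6 = 12 with 6 conjugacy classes, hence 6 irreducibles. Sum of squared dims 1 + 1 + 1 + 1 + 4 + 4 = 12 = |G|. Linear characters come from the abelianisation; the 2-dimensional irreps have character r^k -> 2*cos(2*pi*j*k/6), reflections -> 0.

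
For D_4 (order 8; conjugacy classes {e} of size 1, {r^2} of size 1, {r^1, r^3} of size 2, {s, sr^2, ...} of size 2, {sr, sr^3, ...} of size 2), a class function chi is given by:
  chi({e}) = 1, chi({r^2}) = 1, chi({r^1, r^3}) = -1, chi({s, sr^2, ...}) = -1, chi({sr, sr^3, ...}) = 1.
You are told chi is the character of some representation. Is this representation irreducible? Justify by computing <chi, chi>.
Irreducible: <chi, chi> = 1.

Argument: <chi, chi> = (1/|G|) sum_C |C| * |chi(C)|^2 = (1/8)[1*|1|^2 + 1*|1|^2 + 2*|-1|^2 + 2*|-1|^2 + 2*|1|^2]
  = (1/8)[(1) + (1) + (2) + (2) + (2)] = 8/8 = 1.
A character is irreducible iff <chi, chi> = 1, so this representation is irreducible.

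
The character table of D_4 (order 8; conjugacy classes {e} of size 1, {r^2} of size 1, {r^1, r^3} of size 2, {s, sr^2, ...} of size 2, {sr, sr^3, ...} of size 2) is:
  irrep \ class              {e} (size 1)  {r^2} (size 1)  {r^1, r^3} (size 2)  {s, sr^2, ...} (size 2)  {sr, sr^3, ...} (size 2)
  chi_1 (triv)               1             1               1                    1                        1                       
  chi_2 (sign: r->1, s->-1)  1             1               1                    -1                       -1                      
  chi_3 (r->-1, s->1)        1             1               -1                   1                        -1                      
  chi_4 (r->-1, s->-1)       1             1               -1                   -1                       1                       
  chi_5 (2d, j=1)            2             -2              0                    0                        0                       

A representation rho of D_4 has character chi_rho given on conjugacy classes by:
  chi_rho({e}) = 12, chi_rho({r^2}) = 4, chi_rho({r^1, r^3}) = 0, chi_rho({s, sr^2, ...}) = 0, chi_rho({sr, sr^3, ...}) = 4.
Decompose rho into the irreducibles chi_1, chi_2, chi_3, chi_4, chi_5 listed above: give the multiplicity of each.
Multiplicities: chi_1: 3, chi_2: 1, chi_3: 1, chi_4: 3, chi_5: 2.

Argument: Use <chi_rho, chi> = (1/|G|) sum_C |C| * chi_rho(C) * conj(chi(C)) with |G| = 8 for each irreducible chi in the table:
  <chi_rho, chi_1> = (1/8)[1*(12)*conj(1) + 1*(4)*conj(1) + 2*(0)*conj(1) + 2*(0)*conj(1) + 2*(4)*conj(1)]
      = (1/8)[(12) + (4) + (0) + (0) + (8)] = 24/8 = 3
  <chi_rho, chi_2> = (1/8)[1*(12)*conj(1) + 1*(4)*conj(1) + 2*(0)*conj(1) + 2*(0)*conj(-1) + 2*(4)*conj(-1)]
      = (1/8)[(12) + (4) + (0) + (0) + (-8)] = 8/8 = 1
  <chi_rho, chi_3> = (1/8)[1*(12)*conj(1) + 1*(4)*conj(1) + 2*(0)*conj(-1) + 2*(0)*conj(1) + 2*(4)*conj(-1)]
      = (1/8)[(12) + (4) + (0) + (0) + (-8)] = 8/8 = 1
  <chi_rho, chi_4> = (1/8)[1*(12)*conj(1) + 1*(4)*conj(1) + 2*(0)*conj(-1) + 2*(0)*conj(-1) + 2*(4)*conj(1)]
      = (1/8)[(12) + (4) + (0) + (0) + (8)] = 24/8 = 3
  <chi_rho, chi_5> = (1/8)[1*(12)*conj(2) + 1*(4)*conj(-2) + 2*(0)*conj(0) + 2*(0)*conj(0) + 2*(4)*conj(0)]
      = (1/8)[(24) + (-8) + (0) + (0) + (0)] = 16/8 = 2
Dimension check: dim(rho) = sum (mult * dim) = 3*1 + 1*1 + 1*1 + 3*1 + 2*2 = 12 = chi_rho(e) = 12.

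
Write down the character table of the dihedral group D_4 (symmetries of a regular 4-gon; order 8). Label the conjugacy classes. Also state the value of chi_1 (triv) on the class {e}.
Conjugacy classes: {e} of size 1, {r^2} of size 1, {r^1, r^3} of size 2, {s, sr^2, ...} of size 2, {sr, sr^3, ...} of size 2.
Character table:
  irrep \ class              {e} (size 1)  {r^2} (size 1)  {r^1, r^3} (size 2)  {s, sr^2, ...} (size 2)  {sr, sr^3, ...} (size 2)
  chi_1 (triv)               1             1               1                    1                        1                       
  chi_2 (sign: r->1, s->-1)  1             1               1                    -1                       -1                      
  chi_3 (r->-1, s->1)        1             1               -1                   1                        -1                      
  chi_4 (r->-1, s->-1)       1             1               -1                   -1                       1                       
  chi_5 (2d, j=1)            2             -2              0                    0                        0                       

Spot check: chi_1 (triv) on {e} = 1.

Argument: D_4 has order 2*4 = 8 with 5 conjugacy classes, hence 5 irreducibles. Sum of squared dims 1 + 1 + 1 + 1 + 4 = 8 = |G|. Linear characters come from the abelianisation; the 2-dimensional irreps have character r^k -> 2*cos(2*pi*j*k/4), reflections -> 0.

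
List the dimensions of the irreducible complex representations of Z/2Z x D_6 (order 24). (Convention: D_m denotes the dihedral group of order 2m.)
Dimensions: 1, 1, 1, 1, 1, 1, 1, 1, 2, 2, 2, 2

Details: There are 12 irreducibles (= number of conjugacy classes). Their dimensions d_i satisfy sum d_i^2 = |G| = 24: 1 + 1 + 1 + 1 + 1 + 1 + 1 + 1 + 4 + 4 + 4 + 4 = 24. (For the product with Z/2Z: each of the 2 1-dim characters of Z/2Z tensors with each irrep of D_6, giving 2 copies of each D_6-dimension.)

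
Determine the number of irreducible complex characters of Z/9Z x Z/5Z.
45

Solution. The number of irreducible complex representations of a finite group equals its number of conjugacy classes. Z/9Z x Z/5Z is abelian of order 45, so every element is its own conjugacy class: 45 classes, so Z/9Z x Z/5Z (order 45) has exactly 45 irreducible complex representations.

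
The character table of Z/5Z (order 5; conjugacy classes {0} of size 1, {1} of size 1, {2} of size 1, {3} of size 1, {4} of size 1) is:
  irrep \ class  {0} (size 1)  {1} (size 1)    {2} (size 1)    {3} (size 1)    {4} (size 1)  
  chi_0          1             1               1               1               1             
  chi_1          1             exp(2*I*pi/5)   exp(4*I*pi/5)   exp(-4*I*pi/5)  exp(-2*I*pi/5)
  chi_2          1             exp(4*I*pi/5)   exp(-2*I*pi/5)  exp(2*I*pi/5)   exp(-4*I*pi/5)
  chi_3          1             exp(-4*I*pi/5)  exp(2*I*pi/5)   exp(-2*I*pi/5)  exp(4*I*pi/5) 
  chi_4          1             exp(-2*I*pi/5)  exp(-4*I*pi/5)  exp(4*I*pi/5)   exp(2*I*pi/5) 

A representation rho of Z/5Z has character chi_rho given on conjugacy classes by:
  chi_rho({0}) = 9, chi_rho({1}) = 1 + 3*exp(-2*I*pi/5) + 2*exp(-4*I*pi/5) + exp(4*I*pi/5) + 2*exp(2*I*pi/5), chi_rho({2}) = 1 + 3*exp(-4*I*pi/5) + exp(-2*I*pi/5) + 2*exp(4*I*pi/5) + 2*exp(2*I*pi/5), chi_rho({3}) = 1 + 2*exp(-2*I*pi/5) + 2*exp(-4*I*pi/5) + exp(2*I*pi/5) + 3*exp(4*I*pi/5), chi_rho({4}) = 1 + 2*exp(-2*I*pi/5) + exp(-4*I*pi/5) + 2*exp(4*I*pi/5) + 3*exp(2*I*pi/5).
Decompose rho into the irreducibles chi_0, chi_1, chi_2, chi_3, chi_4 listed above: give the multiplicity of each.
Multiplicities: chi_0: 1, chi_1: 2, chi_2: 1, chi_3: 2, chi_4: 3.

Use <chi_rho, chi> = (1/|G|) sum_C |C| * chi_rho(C) * conj(chi(C)) with |G| = 5 for each irreducible chi in the table:
  <chi_rho, chi_0> = (1/5)[1*(9)*conj(1) + 1*(1 + 3*exp(-2*I*pi/5) + 2*exp(-4*I*pi/5) + exp(4*I*pi/5) + 2*exp(2*I*pi/5))*conj(1) + 1*(1 + 3*exp(-4*I*pi/5) + exp(-2*I*pi/5) + 2*exp(4*I*pi/5) + 2*exp(2*I*pi/5))*conj(1) + 1*(1 + 2*exp(-2*I*pi/5) + 2*exp(-4*I*pi/5) + exp(2*I*pi/5) + 3*exp(4*I*pi/5))*conj(1) + 1*(1 + 2*exp(-2*I*pi/5) + exp(-4*I*pi/5) + 2*exp(4*I*pi/5) + 3*exp(2*I*pi/5))*conj(1)]
      = (1/5)[(9) + (1 + 3*exp(-2*I*pi/5) + 2*exp(-4*I*pi/5) + exp(4*I*pi/5) + 2*exp(2*I*pi/5)) + (1 + 3*exp(-4*I*pi/5) + exp(-2*I*pi/5) + 2*exp(4*I*pi/5) + 2*exp(2*I*pi/5)) + (1 + 2*exp(-2*I*pi/5) + 2*exp(-4*I*pi/5) + exp(2*I*pi/5) + 3*exp(4*I*pi/5)) + (1 + 2*exp(-2*I*pi/5) + exp(-4*I*pi/5) + 2*exp(4*I*pi/5) + 3*exp(2*I*pi/5))] = 5/5 = 1
  <chi_rho, chi_1> = (1/5)[1*(9)*conj(1) + 1*(1 + 3*exp(-2*I*pi/5) + 2*exp(-4*I*pi/5) + exp(4*I*pi/5) + 2*exp(2*I*pi/5))*conj(exp(2*I*pi/5)) + 1*(1 + 3*exp(-4*I*pi/5) + exp(-2*I*pi/5) + 2*exp(4*I*pi/5) + 2*exp(2*I*pi/5))*conj(exp(4*I*pi/5)) + 1*(1 + 2*exp(-2*I*pi/5) + 2*exp(-4*I*pi/5) + exp(2*I*pi/5) + 3*exp(4*I*pi/5))*conj(exp(-4*I*pi/5)) + 1*(1 + 2*exp(-2*I*pi/5) + exp(-4*I*pi/5) + 2*exp(4*I*pi/5) + 3*exp(2*I*pi/5))*conj(exp(-2*I*pi/5))]
      = (1/5)[(9) + (2 + 3*exp(-4*I*pi/5) + exp(-2*I*pi/5) + exp(2*I*pi/5) + 2*exp(4*I*pi/5)) + (2 + 2*exp(-2*I*pi/5) + exp(-4*I*pi/5) + exp(4*I*pi/5) + 3*exp(2*I*pi/5)) + (2 + 3*exp(-2*I*pi/5) + exp(-4*I*pi/5) + exp(4*I*pi/5) + 2*exp(2*I*pi/5)) + (2 + 2*exp(-4*I*pi/5) + exp(-2*I*pi/5) + exp(2*I*pi/5) + 3*exp(4*I*pi/5))] = 10/5 = 2
  <chi_rho, chi_2> = (1/5)[1*(9)*conj(1) + 1*(1 + 3*exp(-2*I*pi/5) + 2*exp(-4*I*pi/5) + exp(4*I*pi/5) + 2*exp(2*I*pi/5))*conj(exp(4*I*pi/5)) + 1*(1 + 3*exp(-4*I*pi/5) + exp(-2*I*pi/5) + 2*exp(4*I*pi/5) + 2*exp(2*I*pi/5))*conj(exp(-2*I*pi/5)) + 1*(1 + 2*exp(-2*I*pi/5) + 2*exp(-4*I*pi/5) + exp(2*I*pi/5) + 3*exp(4*I*pi/5))*conj(exp(2*I*pi/5)) + 1*(1 + 2*exp(-2*I*pi/5) + exp(-4*I*pi/5) + 2*exp(4*I*pi/5) + 3*exp(2*I*pi/5))*conj(exp(-4*I*pi/5))]
      = (1/5)[(9) + (1 + 2*exp(-2*I*pi/5) + exp(-4*I*pi/5) + 3*exp(4*I*pi/5) + 2*exp(2*I*pi/5)) + (1 + 3*exp(-2*I*pi/5) + 2*exp(-4*I*pi/5) + exp(2*I*pi/5) + 2*exp(4*I*pi/5)) + (1 + 2*exp(-4*I*pi/5) + exp(-2*I*pi/5) + 2*exp(4*I*pi/5) + 3*exp(2*I*pi/5)) + (1 + 2*exp(-2*I*pi/5) + 3*exp(-4*I*pi/5) + exp(4*I*pi/5) + 2*exp(2*I*pi/5))] = 5/5 = 1
  <chi_rho, chi_3> = (1/5)[1*(9)*conj(1) + 1*(1 + 3*exp(-2*I*pi/5) + 2*exp(-4*I*pi/5) + exp(4*I*pi/5) + 2*exp(2*I*pi/5))*conj(exp(-4*I*pi/5)) + 1*(1 + 3*exp(-4*I*pi/5) + exp(-2*I*pi/5) + 2*exp(4*I*pi/5) + 2*exp(2*I*pi/5))*conj(exp(2*I*pi/5)) + 1*(1 + 2*exp(-2*I*pi/5) + 2*exp(-4*I*pi/5) + exp(2*I*pi/5) + 3*exp(4*I*pi/5))*conj(exp(-2*I*pi/5)) + 1*(1 + 2*exp(-2*I*pi/5) + exp(-4*I*pi/5) + 2*exp(4*I*pi/5) + 3*exp(2*I*pi/5))*conj(exp(4*I*pi/5))]
      = (1/5)[(9) + (2 + 2*exp(-4*I*pi/5) + exp(-2*I*pi/5) + exp(4*I*pi/5) + 3*exp(2*I*pi/5)) + (2 + exp(-2*I*pi/5) + exp(-4*I*pi/5) + 3*exp(4*I*pi/5) + 2*exp(2*I*pi/5)) + (2 + 2*exp(-2*I*pi/5) + 3*exp(-4*I*pi/5) + exp(4*I*pi/5) + exp(2*I*pi/5)) + (2 + 3*exp(-2*I*pi/5) + exp(-4*I*pi/5) + exp(2*I*pi/5) + 2*exp(4*I*pi/5))] = 10/5 = 2
  <chi_rho, chi_4> = (1/5)[1*(9)*conj(1) + 1*(1 + 3*exp(-2*I*pi/5) + 2*exp(-4*I*pi/5) + exp(4*I*pi/5) + 2*exp(2*I*pi/5))*conj(exp(-2*I*pi/5)) + 1*(1 + 3*exp(-4*I*pi/5) + exp(-2*I*pi/5) + 2*exp(4*I*pi/5) + 2*exp(2*I*pi/5))*conj(exp(-4*I*pi/5)) + 1*(1 + 2*exp(-2*I*pi/5) + 2*exp(-4*I*pi/5) + exp(2*I*pi/5) + 3*exp(4*I*pi/5))*conj(exp(4*I*pi/5)) + 1*(1 + 2*exp(-2*I*pi/5) + exp(-4*I*pi/5) + 2*exp(4*I*pi/5) + 3*exp(2*I*pi/5))*conj(exp(2*I*pi/5))]
      = (1/5)[(9) + (3 + 2*exp(-2*I*pi/5) + exp(-4*I*pi/5) + exp(2*I*pi/5) + 2*exp(4*I*pi/5)) + (3 + 2*exp(-2*I*pi/5) + 2*exp(-4*I*pi/5) + exp(4*I*pi/5) + exp(2*I*pi/5)) + (3 + exp(-2*I*pi/5) + exp(-4*I*pi/5) + 2*exp(4*I*pi/5) + 2*exp(2*I*pi/5)) + (3 + 2*exp(-4*I*pi/5) + exp(-2*I*pi/5) + exp(4*I*pi/5) + 2*exp(2*I*pi/5))] = 15/5 = 3
(Exp terms are combined using exp(i*s)*conj(exp(i*t)) = exp(i*(s-t)), and sums of them are collapsed using the identity that for every m > 1 the m distinct m-th roots of unity sum to 0, e.g. 1 + exp(2*I*pi/3) + exp(-2*I*pi/3) = 0.)
Dimension check: dim(rho) = sum (mult * dim) = 1*1 + 2*1 + 1*1 + 2*1 + 3*1 = 9 = chi_rho(e) = 9.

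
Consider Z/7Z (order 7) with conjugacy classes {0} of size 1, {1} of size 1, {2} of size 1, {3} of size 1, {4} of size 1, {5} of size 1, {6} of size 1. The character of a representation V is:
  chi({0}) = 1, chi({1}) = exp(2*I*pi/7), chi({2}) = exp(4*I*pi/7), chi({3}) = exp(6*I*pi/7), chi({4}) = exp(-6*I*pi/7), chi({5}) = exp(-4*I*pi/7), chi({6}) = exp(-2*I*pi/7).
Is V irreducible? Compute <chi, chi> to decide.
Irreducible: <chi, chi> = 1.

Working: <chi, chi> = (1/|G|) sum_C |C| * |chi(C)|^2 = (1/7)[1*|1|^2 + 1*|exp(2*I*pi/7)|^2 + 1*|exp(4*I*pi/7)|^2 + 1*|exp(6*I*pi/7)|^2 + 1*|exp(-6*I*pi/7)|^2 + 1*|exp(-4*I*pi/7)|^2 + 1*|exp(-2*I*pi/7)|^2]
  = (1/7)[(1) + (1) + (1) + (1) + (1) + (1) + (1)] = 7/7 = 1.
(Exp terms are combined using exp(i*s)*conj(exp(i*t)) = exp(i*(s-t)), and sums of them are collapsed using the identity that for every m > 1 the m distinct m-th roots of unity sum to 0, e.g. 1 + exp(2*I*pi/3) + exp(-2*I*pi/3) = 0.)
A character is irreducible iff <chi, chi> = 1, so this representation is irreducible.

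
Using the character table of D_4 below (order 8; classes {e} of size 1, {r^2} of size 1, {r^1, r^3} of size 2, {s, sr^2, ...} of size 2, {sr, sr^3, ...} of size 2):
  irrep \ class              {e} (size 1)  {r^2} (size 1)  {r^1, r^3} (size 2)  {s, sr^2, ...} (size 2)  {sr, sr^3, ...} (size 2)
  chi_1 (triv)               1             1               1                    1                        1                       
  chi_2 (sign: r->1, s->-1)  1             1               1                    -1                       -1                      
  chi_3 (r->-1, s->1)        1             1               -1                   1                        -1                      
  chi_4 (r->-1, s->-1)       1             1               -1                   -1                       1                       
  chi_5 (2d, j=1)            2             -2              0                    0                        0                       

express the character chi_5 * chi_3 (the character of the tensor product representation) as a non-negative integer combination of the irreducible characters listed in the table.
chi_5 tensor chi_3 = chi_5 (all other irreducibles have multiplicity 0).

Argument: The character of a tensor product is the pointwise product (chi_5 * chi_3)(C) = chi_5(C) * chi_3(C):
  {e}: (2)*(1), {r^2}: (-2)*(1), {r^1, r^3}: (0)*(-1), {s, sr^2, ...}: (0)*(1), {sr, sr^3, ...}: (0)*(-1)
so (chi_5 * chi_3) takes values
  {e} -> 2, {r^2} -> -2, {r^1, r^3} -> 0, {s, sr^2, ...} -> 0, {sr, sr^3, ...} -> 0.
Now take the inner product of this character with each irreducible chi from the table, <chi_5*chi_3, chi> = (1/8) sum_C |C| (chi_5*chi_3)(C) conj(chi(C)):
  <chi_5*chi_3, chi_1> = (1/8)[1*(2)*conj(1) + 1*(-2)*conj(1) + 2*(0)*conj(1) + 2*(0)*conj(1) + 2*(0)*conj(1)]
      = (1/8)[(2) + (-2) + (0) + (0) + (0)] = 0/8 = 0
  <chi_5*chi_3, chi_2> = (1/8)[1*(2)*conj(1) + 1*(-2)*conj(1) + 2*(0)*conj(1) + 2*(0)*conj(-1) + 2*(0)*conj(-1)]
      = (1/8)[(2) + (-2) + (0) + (0) + (0)] = 0/8 = 0
  <chi_5*chi_3, chi_3> = (1/8)[1*(2)*conj(1) + 1*(-2)*conj(1) + 2*(0)*conj(-1) + 2*(0)*conj(1) + 2*(0)*conj(-1)]
      = (1/8)[(2) + (-2) + (0) + (0) + (0)] = 0/8 = 0
  <chi_5*chi_3, chi_4> = (1/8)[1*(2)*conj(1) + 1*(-2)*conj(1) + 2*(0)*conj(-1) + 2*(0)*conj(-1) + 2*(0)*conj(1)]
      = (1/8)[(2) + (-2) + (0) + (0) + (0)] = 0/8 = 0
  <chi_5*chi_3, chi_5> = (1/8)[1*(2)*conj(2) + 1*(-2)*conj(-2) + 2*(0)*conj(0) + 2*(0)*conj(0) + 2*(0)*conj(0)]
      = (1/8)[(4) + (4) + (0) + (0) + (0)] = 8/8 = 1
Hence the multiplicities are chi_5: 1. Dimension check: dim(chi_5)*dim(chi_3) = 2*1 = 2 and sum (mult * dim) = 1*2 = 2.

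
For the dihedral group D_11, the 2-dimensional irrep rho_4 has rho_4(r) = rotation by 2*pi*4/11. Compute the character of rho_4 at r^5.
chi_{rho_4}(r^5) = 2*cos(2*pi*4*5/11) = 2*cos(4*pi/11)

Argument: rho_4(r^5) is rotation by angle 2*pi*4*5/11, whose trace is 2*cos(2*pi*4*5/11) = 2*cos(4*pi/11).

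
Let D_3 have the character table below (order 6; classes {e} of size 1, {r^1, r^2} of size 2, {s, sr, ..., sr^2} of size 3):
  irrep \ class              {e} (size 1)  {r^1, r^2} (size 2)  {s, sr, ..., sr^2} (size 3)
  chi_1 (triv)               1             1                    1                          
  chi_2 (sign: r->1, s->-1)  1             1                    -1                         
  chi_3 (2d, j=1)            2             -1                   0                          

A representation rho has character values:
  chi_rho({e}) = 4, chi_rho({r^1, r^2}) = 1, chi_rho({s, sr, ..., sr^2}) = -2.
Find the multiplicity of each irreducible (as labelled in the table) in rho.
Multiplicities: chi_1: 0, chi_2: 2, chi_3: 1.

Use <chi_rho, chi> = (1/|G|) sum_C |C| * chi_rho(C) * conj(chi(C)) with |G| = 6 for each irreducible chi in the table:
  <chi_rho, chi_1> = (1/6)[1*(4)*conj(1) + 2*(1)*conj(1) + 3*(-2)*conj(1)]
      = (1/6)[(4) + (2) + (-6)] = 0/6 = 0
  <chi_rho, chi_2> = (1/6)[1*(4)*conj(1) + 2*(1)*conj(1) + 3*(-2)*conj(-1)]
      = (1/6)[(4) + (2) + (6)] = 12/6 = 2
  <chi_rho, chi_3> = (1/6)[1*(4)*conj(2) + 2*(1)*conj(-1) + 3*(-2)*conj(0)]
      = (1/6)[(8) + (-2) + (0)] = 6/6 = 1
Dimension check: dim(rho) = sum (mult * dim) = 0*1 + 2*1 + 1*2 = 4 = chi_rho(e) = 4.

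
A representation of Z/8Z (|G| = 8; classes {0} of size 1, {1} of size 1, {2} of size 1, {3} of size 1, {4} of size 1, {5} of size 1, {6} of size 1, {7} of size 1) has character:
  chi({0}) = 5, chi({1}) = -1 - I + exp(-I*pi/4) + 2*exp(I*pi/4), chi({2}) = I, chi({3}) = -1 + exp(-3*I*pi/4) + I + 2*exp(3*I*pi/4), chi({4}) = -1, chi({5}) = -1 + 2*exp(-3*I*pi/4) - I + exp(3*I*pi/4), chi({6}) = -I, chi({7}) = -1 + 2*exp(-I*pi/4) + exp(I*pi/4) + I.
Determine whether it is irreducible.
Not irreducible (reducible): <chi, chi> = 7 > 1.

Explanation: <chi, chi> = (1/|G|) sum_C |C| * |chi(C)|^2 = (1/8)[1*|5|^2 + 1*|-1 - I + exp(-I*pi/4) + 2*exp(I*pi/4)|^2 + 1*|I|^2 + 1*|-1 + exp(-3*I*pi/4) + I + 2*exp(3*I*pi/4)|^2 + 1*|-1|^2 + 1*|-1 + 2*exp(-3*I*pi/4) - I + exp(3*I*pi/4)|^2 + 1*|-I|^2 + 1*|-1 + 2*exp(-I*pi/4) + exp(I*pi/4) + I|^2]
  = (1/8)[(25) + (7 - 4*exp(I*pi/4) + exp(3*I*pi/4) - 3*exp(-I*pi/4)) + (1) + (7 - 3*exp(3*I*pi/4) + exp(-I*pi/4) - 4*exp(-3*I*pi/4)) + (1) + (7 - 3*exp(3*I*pi/4) + exp(-I*pi/4) - 4*exp(-3*I*pi/4)) + (1) + (7 - 4*exp(I*pi/4) + exp(3*I*pi/4) - 3*exp(-I*pi/4))] = 56/8 = 7.
(Exp terms are combined using exp(i*s)*conj(exp(i*t)) = exp(i*(s-t)), and sums of them are collapsed using the identity that for every m > 1 the m distinct m-th roots of unity sum to 0, e.g. 1 + exp(2*I*pi/3) + exp(-2*I*pi/3) = 0.)
A character is irreducible iff <chi, chi> = 1, so this representation is reducible.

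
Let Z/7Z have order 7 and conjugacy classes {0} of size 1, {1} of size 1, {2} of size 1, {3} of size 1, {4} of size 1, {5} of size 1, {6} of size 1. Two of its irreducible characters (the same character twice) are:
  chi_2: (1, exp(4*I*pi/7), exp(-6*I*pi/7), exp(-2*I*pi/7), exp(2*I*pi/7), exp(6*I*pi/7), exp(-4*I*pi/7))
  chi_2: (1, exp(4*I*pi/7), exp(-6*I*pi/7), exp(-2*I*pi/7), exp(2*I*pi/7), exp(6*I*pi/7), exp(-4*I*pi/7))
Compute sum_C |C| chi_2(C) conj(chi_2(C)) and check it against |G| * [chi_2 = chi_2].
Sum = 7 = |G| = 7; so <chi_2, chi_2> = 1 (norm-1 confirms irreducibility).

Why: Compute term by term over conjugacy classes (|C| * chi_2(C) * conj(chi_2(C))):
  1*(1)*conj(1) + 1*(exp(4*I*pi/7))*conj(exp(4*I*pi/7)) + 1*(exp(-6*I*pi/7))*conj(exp(-6*I*pi/7)) + 1*(exp(-2*I*pi/7))*conj(exp(-2*I*pi/7)) + 1*(exp(2*I*pi/7))*conj(exp(2*I*pi/7)) + 1*(exp(6*I*pi/7))*conj(exp(6*I*pi/7)) + 1*(exp(-4*I*pi/7))*conj(exp(-4*I*pi/7))
  = (1) + (1) + (1) + (1) + (1) + (1) + (1)
  = 7.
(Exp terms are combined using exp(i*s)*conj(exp(i*t)) = exp(i*(s-t)), and sums of them are collapsed using the identity that for every m > 1 the m distinct m-th roots of unity sum to 0, e.g. 1 + exp(2*I*pi/3) + exp(-2*I*pi/3) = 0.)
Dividing by |G| = 7 gives 7/7 = 1, matching the row-orthogonality relation <chi_2, chi_2> = [chi_2 = chi_2].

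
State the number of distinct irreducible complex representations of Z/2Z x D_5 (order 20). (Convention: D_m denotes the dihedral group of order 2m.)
8

Why: The number of irreducible complex representations of a finite group equals its number of conjugacy classes. For a direct product, #classes(G x H) = #classes(G) * #classes(H). Z/2Z has 2 classes (abelian), D_5 has 4 classes, so 2 * 4 = 8, so Z/2Z x D_5 (order 20) has exactly 8 irreducible complex representations.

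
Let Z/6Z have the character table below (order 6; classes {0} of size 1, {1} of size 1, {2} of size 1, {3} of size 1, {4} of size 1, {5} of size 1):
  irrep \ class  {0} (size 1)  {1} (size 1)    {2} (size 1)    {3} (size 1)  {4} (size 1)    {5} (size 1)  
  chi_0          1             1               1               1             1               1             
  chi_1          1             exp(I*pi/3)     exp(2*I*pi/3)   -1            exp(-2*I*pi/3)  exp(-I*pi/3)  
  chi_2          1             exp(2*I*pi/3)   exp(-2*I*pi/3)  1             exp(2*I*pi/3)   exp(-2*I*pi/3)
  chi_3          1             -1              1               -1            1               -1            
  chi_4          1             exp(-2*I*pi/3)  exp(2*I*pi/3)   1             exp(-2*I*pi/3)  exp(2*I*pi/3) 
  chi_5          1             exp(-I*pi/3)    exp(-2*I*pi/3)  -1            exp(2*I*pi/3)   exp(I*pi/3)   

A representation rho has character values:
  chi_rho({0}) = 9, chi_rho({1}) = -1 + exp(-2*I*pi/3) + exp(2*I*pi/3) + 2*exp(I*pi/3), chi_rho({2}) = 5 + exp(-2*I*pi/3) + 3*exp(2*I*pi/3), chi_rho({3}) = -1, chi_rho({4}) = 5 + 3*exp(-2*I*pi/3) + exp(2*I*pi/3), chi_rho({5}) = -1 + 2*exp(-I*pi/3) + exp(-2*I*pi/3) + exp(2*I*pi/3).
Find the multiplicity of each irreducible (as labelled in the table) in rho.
Multiplicities: chi_0: 2, chi_1: 2, chi_2: 1, chi_3: 3, chi_4: 1, chi_5: 0.

Derivation: Use <chi_rho, chi> = (1/|G|) sum_C |C| * chi_rho(C) * conj(chi(C)) with |G| = 6 for each irreducible chi in the table:
  <chi_rho, chi_0> = (1/6)[1*(9)*conj(1) + 1*(-1 + exp(-2*I*pi/3) + exp(2*I*pi/3) + 2*exp(I*pi/3))*conj(1) + 1*(5 + exp(-2*I*pi/3) + 3*exp(2*I*pi/3))*conj(1) + 1*(-1)*conj(1) + 1*(5 + 3*exp(-2*I*pi/3) + exp(2*I*pi/3))*conj(1) + 1*(-1 + 2*exp(-I*pi/3) + exp(-2*I*pi/3) + exp(2*I*pi/3))*conj(1)]
      = (1/6)[(9) + (-1 + exp(-2*I*pi/3) + exp(2*I*pi/3) + 2*exp(I*pi/3)) + (5 + exp(-2*I*pi/3) + 3*exp(2*I*pi/3)) + (-1) + (5 + 3*exp(-2*I*pi/3) + exp(2*I*pi/3)) + (-1 + 2*exp(-I*pi/3) + exp(-2*I*pi/3) + exp(2*I*pi/3))] = 12/6 = 2
  <chi_rho, chi_1> = (1/6)[1*(9)*conj(1) + 1*(-1 + exp(-2*I*pi/3) + exp(2*I*pi/3) + 2*exp(I*pi/3))*conj(exp(I*pi/3)) + 1*(5 + exp(-2*I*pi/3) + 3*exp(2*I*pi/3))*conj(exp(2*I*pi/3)) + 1*(-1)*conj(-1) + 1*(5 + 3*exp(-2*I*pi/3) + exp(2*I*pi/3))*conj(exp(-2*I*pi/3)) + 1*(-1 + 2*exp(-I*pi/3) + exp(-2*I*pi/3) + exp(2*I*pi/3))*conj(exp(-I*pi/3))]
      = (1/6)[(9) + (1 - exp(-I*pi/3) + exp(I*pi/3)) + (3 + 5*exp(-2*I*pi/3) + exp(2*I*pi/3)) + (1) + (3 + exp(-2*I*pi/3) + 5*exp(2*I*pi/3)) + (1 - exp(I*pi/3) + exp(-I*pi/3))] = 12/6 = 2
  <chi_rho, chi_2> = (1/6)[1*(9)*conj(1) + 1*(-1 + exp(-2*I*pi/3) + exp(2*I*pi/3) + 2*exp(I*pi/3))*conj(exp(2*I*pi/3)) + 1*(5 + exp(-2*I*pi/3) + 3*exp(2*I*pi/3))*conj(exp(-2*I*pi/3)) + 1*(-1)*conj(1) + 1*(5 + 3*exp(-2*I*pi/3) + exp(2*I*pi/3))*conj(exp(2*I*pi/3)) + 1*(-1 + 2*exp(-I*pi/3) + exp(-2*I*pi/3) + exp(2*I*pi/3))*conj(exp(-2*I*pi/3))]
      = (1/6)[(9) + (2) + (1 + 3*exp(-2*I*pi/3) + 5*exp(2*I*pi/3)) + (-1) + (1 + 5*exp(-2*I*pi/3) + 3*exp(2*I*pi/3)) + (2)] = 6/6 = 1
  <chi_rho, chi_3> = (1/6)[1*(9)*conj(1) + 1*(-1 + exp(-2*I*pi/3) + exp(2*I*pi/3) + 2*exp(I*pi/3))*conj(-1) + 1*(5 + exp(-2*I*pi/3) + 3*exp(2*I*pi/3))*conj(1) + 1*(-1)*conj(-1) + 1*(5 + 3*exp(-2*I*pi/3) + exp(2*I*pi/3))*conj(1) + 1*(-1 + 2*exp(-I*pi/3) + exp(-2*I*pi/3) + exp(2*I*pi/3))*conj(-1)]
      = (1/6)[(9) + (1 - 2*exp(I*pi/3) - exp(2*I*pi/3) - exp(-2*I*pi/3)) + (5 + exp(-2*I*pi/3) + 3*exp(2*I*pi/3)) + (1) + (5 + 3*exp(-2*I*pi/3) + exp(2*I*pi/3)) + (1 - exp(2*I*pi/3) - exp(-2*I*pi/3) - 2*exp(-I*pi/3))] = 18/6 = 3
  <chi_rho, chi_4> = (1/6)[1*(9)*conj(1) + 1*(-1 + exp(-2*I*pi/3) + exp(2*I*pi/3) + 2*exp(I*pi/3))*conj(exp(-2*I*pi/3)) + 1*(5 + exp(-2*I*pi/3) + 3*exp(2*I*pi/3))*conj(exp(2*I*pi/3)) + 1*(-1)*conj(1) + 1*(5 + 3*exp(-2*I*pi/3) + exp(2*I*pi/3))*conj(exp(-2*I*pi/3)) + 1*(-1 + 2*exp(-I*pi/3) + exp(-2*I*pi/3) + exp(2*I*pi/3))*conj(exp(2*I*pi/3))]
      = (1/6)[(9) + (-1 + exp(-2*I*pi/3) - exp(2*I*pi/3)) + (3 + 5*exp(-2*I*pi/3) + exp(2*I*pi/3)) + (-1) + (3 + exp(-2*I*pi/3) + 5*exp(2*I*pi/3)) + (-1 + exp(2*I*pi/3) - exp(-2*I*pi/3))] = 6/6 = 1
  <chi_rho, chi_5> = (1/6)[1*(9)*conj(1) + 1*(-1 + exp(-2*I*pi/3) + exp(2*I*pi/3) + 2*exp(I*pi/3))*conj(exp(-I*pi/3)) + 1*(5 + exp(-2*I*pi/3) + 3*exp(2*I*pi/3))*conj(exp(-2*I*pi/3)) + 1*(-1)*conj(-1) + 1*(5 + 3*exp(-2*I*pi/3) + exp(2*I*pi/3))*conj(exp(2*I*pi/3)) + 1*(-1 + 2*exp(-I*pi/3) + exp(-2*I*pi/3) + exp(2*I*pi/3))*conj(exp(I*pi/3))]
      = (1/6)[(9) + (-2) + (1 + 3*exp(-2*I*pi/3) + 5*exp(2*I*pi/3)) + (1) + (1 + 5*exp(-2*I*pi/3) + 3*exp(2*I*pi/3)) + (-2)] = 0/6 = 0
(Exp terms are combined using exp(i*s)*conj(exp(i*t)) = exp(i*(s-t)), and sums of them are collapsed using the identity that for every m > 1 the m distinct m-th roots of unity sum to 0, e.g. 1 + exp(2*I*pi/3) + exp(-2*I*pi/3) = 0.)
Dimension check: dim(rho) = sum (mult * dim) = 2*1 + 2*1 + 1*1 + 3*1 + 1*1 + 0*1 = 9 = chi_rho(e) = 9.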